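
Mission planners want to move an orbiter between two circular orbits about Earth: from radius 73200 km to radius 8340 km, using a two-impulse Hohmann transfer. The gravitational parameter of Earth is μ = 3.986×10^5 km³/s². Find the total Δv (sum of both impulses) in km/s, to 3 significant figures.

Δv = 3.63 km/s

Transfer-ellipse semi-major axis a_t = (r₁ + r₂)/2 = (73200 + 8340)/2 = 40770 km.
Circular speed at r₁: v₁ = √(μ/r₁) = √(3.986×10^5/73200) = 2.3335 km/s.
On the transfer ellipse at r₁, vis-viva equation gives v_a = √[μ(2/r₁ − 1/a_t)] = 1.0554 km/s.
First burn Δv₁ = |v_a − v₁| = 1.278 km/s.
Circular speed at r₂: v₂ = √(μ/r₂) = 6.913 km/s.
Transfer-orbit speed at r₂: v_p = √[μ(2/r₂ − 1/a_t)] = 9.263 km/s.
Second burn Δv₂ = |v₂ − v_p| = 2.350 km/s.
Δv = Δv₁ + Δv₂ = 1.278 + 2.350 = 3.628 km/s.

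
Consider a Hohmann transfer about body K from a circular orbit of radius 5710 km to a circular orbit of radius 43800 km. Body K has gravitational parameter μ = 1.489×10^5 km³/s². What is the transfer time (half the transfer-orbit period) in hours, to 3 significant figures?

t = 8.81 hours

Transfer-ellipse semi-major axis a_t = (r₁ + r₂)/2 = (5710 + 43800)/2 = 24755 km.
By Kepler's third law the transfer-orbit period is T = 2π√(a_t³/μ), so t = T/2 = 31710 s.
Converting: 31710 s ÷ 3600 s/hour = 8.81 hours.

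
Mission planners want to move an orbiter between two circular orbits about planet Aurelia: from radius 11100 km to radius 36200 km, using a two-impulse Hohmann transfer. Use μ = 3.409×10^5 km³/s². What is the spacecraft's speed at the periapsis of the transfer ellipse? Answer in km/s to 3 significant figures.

The Hohmann ellipse has a_t = (r₁ + r₂)/2 = 23650 km.
The periapsis of the transfer ellipse is at r = 11100 km.
Applying v² = μ(2/r − 1/a_t): v = 6.856 km/s.

v = 6.86 km/s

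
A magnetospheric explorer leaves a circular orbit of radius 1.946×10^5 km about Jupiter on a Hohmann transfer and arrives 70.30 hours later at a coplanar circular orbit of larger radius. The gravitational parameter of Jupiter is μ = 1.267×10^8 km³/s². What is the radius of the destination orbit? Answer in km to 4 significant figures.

Transfer time t = 70.30 hours = 2.5308×10^5 s, and t = π√(a_t³/μ).
So a_t = (μ t²/π²)^(1/3) = (1.267×10^8 × (2.5308×10^5)² / π²)^(1/3) = 9.3684×10^5 km.
Since a_t = (r₁ + r₂)/2, r₂ = 2a_t − r₁ = 2×9.3684×10^5 − 1.946×10^5 = 1.67908×10^6 km.

r₂ = 1.679×10^6 km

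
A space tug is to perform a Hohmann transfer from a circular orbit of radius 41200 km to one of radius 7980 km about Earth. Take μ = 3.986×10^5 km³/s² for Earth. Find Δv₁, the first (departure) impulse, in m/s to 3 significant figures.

Δv₁ = 1340 m/s

Transfer-ellipse semi-major axis a_t = (r₁ + r₂)/2 = (41200 + 7980)/2 = 24590 km.
Circular speed at r = 41200 km: v_c = √(μ/r) = 3.11043 km/s.
Vis-viva on the transfer ellipse at r = 41200 km gives v_t = √[μ(2/r − 1/a_t)] = 1.77191 km/s.
Δv₁ = |v_t − v_c| = |1.77191 − 3.11043| = 1.339 km/s.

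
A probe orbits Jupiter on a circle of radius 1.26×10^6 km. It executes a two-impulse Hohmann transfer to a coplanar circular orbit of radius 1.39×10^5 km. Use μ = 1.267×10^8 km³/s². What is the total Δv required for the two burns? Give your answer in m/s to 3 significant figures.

Δv = 15900 m/s

Transfer-ellipse semi-major axis a_t = (r₁ + r₂)/2 = (1.260×10^6 + 1.390×10^5)/2 = 6.995×10^5 km.
Circular speed at r₁: v₁ = √(μ/r₁) = √(1.267×10^8/1.260×10^6) = 10.028 km/s.
Transfer-orbit speed at r₁ (v² = μ(2/r − 1/a)): v_a = √[μ(2/r₁ − 1/a_t)] = 4.4701 km/s.
First burn Δv₁ = |v_a − v₁| = 5.558 km/s.
Circular speed at r₂: v₂ = √(μ/r₂) = 30.19 km/s.
Transfer-orbit speed at r₂: v_p = √[μ(2/r₂ − 1/a_t)] = 40.52 km/s.
Second burn Δv₂ = |v₂ − v_p| = 10.33 km/s.
Δv = Δv₁ + Δv₂ = 5.558 + 10.33 = 15.89 km/s.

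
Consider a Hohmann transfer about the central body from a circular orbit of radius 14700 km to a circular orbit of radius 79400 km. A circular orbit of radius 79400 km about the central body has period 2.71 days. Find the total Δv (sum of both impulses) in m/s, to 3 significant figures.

From Kepler's third law T² = 4π²r³/μ at r = 79400 km, T = 2.71 days = 2.71 × 86400 s = 2.34144×10^5 s: μ = 4π²r³/T² = 3.60458×10^5 km³/s².
The Hohmann ellipse has a_t = (r₁ + r₂)/2 = 47050 km.
At r₁ the circular-orbit speed is v₁ = √(μ/r₁) = 4.952 km/s.
On the transfer ellipse at r₁, vis-viva gives v_p = √[μ(2/r₁ − 1/a_t)] = 6.433 km/s.
First burn Δv₁ = |v_p − v₁| = 1.481 km/s.
Circular speed at r₂: v₂ = √(μ/r₂) = 2.1307 km/s.
Transfer-orbit speed at r₂: v_a = √[μ(2/r₂ − 1/a_t)] = 1.1910 km/s.
Second burn Δv₂ = |v₂ − v_a| = 0.9397 km/s.
Δv = Δv₁ + Δv₂ = 1.481 + 0.9397 = 2.421 km/s.

Δv = 2420 m/s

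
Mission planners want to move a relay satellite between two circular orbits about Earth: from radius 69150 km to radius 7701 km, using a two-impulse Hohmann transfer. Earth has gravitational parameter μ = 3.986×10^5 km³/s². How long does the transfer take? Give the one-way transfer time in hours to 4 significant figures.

t = 10.41 hours

Semi-major axis of the transfer orbit: a_t = (69150 + 7701)/2 = 38425.5 km.
Half the transfer-orbit period gives t = π√(a_t³/μ) = 37480 s.
Converting: 37480 s ÷ 3600 s/hour = 10.41 hours.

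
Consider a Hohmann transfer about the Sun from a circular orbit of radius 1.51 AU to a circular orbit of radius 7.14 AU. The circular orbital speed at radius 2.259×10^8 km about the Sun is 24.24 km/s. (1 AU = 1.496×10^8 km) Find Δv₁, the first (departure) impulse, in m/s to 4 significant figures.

From the circular-orbit relation v² = μ/r at r = 2.259×10^8 km: μ = v²r = (24.24)² × 2.259×10^8 = 1.32734×10^11 km³/s².
In km: r₁ = 1.51 × 1.496×10^8 = 2.25896×10^8 km; r₂ = 7.14 × 1.496×10^8 = 1.068144×10^9 km.
Semi-major axis of the transfer orbit: a_t = (2.25896×10^8 + 1.068144×10^9)/2 = 6.4702×10^8 km.
On the circular orbit at r = 2.25896×10^8 km, v_c = √(μ/r) = 24.240 km/s.
Transfer-orbit speed at the same r (vis-viva, a = a_t): v_t = √[μ(2/r − 1/a_t)] = 31.145 km/s.
Δv₁ = |v_t − v_c| = |31.145 − 24.240| = 6.905 km/s.

Δv₁ = 6905 m/s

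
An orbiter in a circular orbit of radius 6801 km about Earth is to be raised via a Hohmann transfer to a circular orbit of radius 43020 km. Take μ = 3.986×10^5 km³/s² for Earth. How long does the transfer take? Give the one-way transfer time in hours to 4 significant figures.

Semi-major axis of the transfer orbit: a_t = (6801 + 43020)/2 = 24910.5 km.
By Kepler's third law the transfer-orbit period is T = 2π√(a_t³/μ), so t = T/2 = 19564 s.
Converting: 19564 s ÷ 3600 s/hour = 5.434 hours.

t = 5.434 hours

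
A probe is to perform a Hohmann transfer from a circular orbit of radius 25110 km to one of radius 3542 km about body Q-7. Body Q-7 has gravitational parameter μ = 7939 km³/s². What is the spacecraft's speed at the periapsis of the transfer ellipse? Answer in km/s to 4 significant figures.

Semi-major axis of the transfer orbit: a_t = (25110 + 3542)/2 = 14326 km.
The periapsis of the transfer ellipse is at r = 3542 km.
Vis-viva: v = √[μ(2/r − 1/a_t)] = √[7939 × (2/3542 − 1/14326)] = 1.982 km/s.

v = 1.982 km/s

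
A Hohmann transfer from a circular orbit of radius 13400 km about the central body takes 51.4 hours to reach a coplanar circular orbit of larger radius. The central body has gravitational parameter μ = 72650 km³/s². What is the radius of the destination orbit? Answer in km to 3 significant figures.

r₂ = 1.13×10^5 km

Transfer time t = 51.4 hours = 1.8504×10^5 s, and t = π√(a_t³/μ).
So a_t = (μ t²/π²)^(1/3) = (72650 × (1.8504×10^5)² / π²)^(1/3) = 63167 km.
Since a_t = (r₁ + r₂)/2, r₂ = 2a_t − r₁ = 2×63167 − 13400 = 1.12934×10^5 km.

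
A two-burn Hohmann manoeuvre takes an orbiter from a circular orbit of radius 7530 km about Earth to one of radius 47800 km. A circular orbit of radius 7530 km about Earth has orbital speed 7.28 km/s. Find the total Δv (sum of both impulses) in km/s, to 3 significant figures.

Δv = 3.67 km/s

From the circular-orbit relation v² = μ/r at r = 7530 km: μ = v²r = (7.28)² × 7530 = 3.99078×10^5 km³/s².
Transfer-ellipse semi-major axis a_t = (r₁ + r₂)/2 = (7530 + 47800)/2 = 27665 km.
Circular speed at r₁: v₁ = √(μ/r₁) = √(3.99078×10^5/7530) = 7.280 km/s.
On the transfer ellipse at r₁, vis-viva gives v_p = √[μ(2/r₁ − 1/a_t)] = 9.569 km/s.
First burn Δv₁ = |v_p − v₁| = 2.289 km/s.
Circular speed at r₂: v₂ = √(μ/r₂) = 2.889 km/s.
Transfer-orbit speed at r₂: v_a = √[μ(2/r₂ − 1/a_t)] = 1.507 km/s.
Second burn Δv₂ = |v₂ − v_a| = 1.382 km/s.
Total Δv = Δv₁ + Δv₂ = 3.671 km/s.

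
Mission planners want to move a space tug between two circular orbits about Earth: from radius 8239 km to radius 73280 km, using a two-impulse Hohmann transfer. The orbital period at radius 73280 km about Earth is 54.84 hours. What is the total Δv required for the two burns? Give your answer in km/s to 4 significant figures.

Δv = 3.654 km/s

From Kepler's third law T² = 4π²r³/μ at r = 73280 km, T = 54.84 hours = 54.84 × 3600 s = 1.97424×10^5 s: μ = 4π²r³/T² = 3.98581×10^5 km³/s².
Transfer-ellipse semi-major axis a_t = (r₁ + r₂)/2 = (8239 + 73280)/2 = 40759.5 km.
Circular speed at r₁: v₁ = √(μ/r₁) = √(3.98581×10^5/8239) = 6.9554 km/s.
Transfer-orbit speed at r₁ (vis-viva): v_p = √[μ(2/r₁ − 1/a_t)] = 9.3261 km/s.
First burn Δv₁ = |v_p − v₁| = 2.3707 km/s.
At r₂, v₂ = √(μ/r₂) = 2.3322 km/s.
Transfer-orbit speed at r₂: v_a = √[μ(2/r₂ − 1/a_t)] = 1.0485 km/s.
Second burn Δv₂ = |v₂ − v_a| = 1.2837 km/s.
Δv = Δv₁ + Δv₂ = 2.3707 + 1.2837 = 3.654 km/s.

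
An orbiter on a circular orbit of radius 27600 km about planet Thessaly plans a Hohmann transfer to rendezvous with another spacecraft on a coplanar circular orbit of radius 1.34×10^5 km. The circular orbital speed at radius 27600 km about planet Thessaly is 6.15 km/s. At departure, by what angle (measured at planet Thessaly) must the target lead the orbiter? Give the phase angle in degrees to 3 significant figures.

φ = 95.7°

From the circular-orbit relation v² = μ/r at r = 27600 km: μ = v²r = (6.15)² × 27600 = 1.04390×10^6 km³/s².
The Hohmann ellipse has a_t = (r₁ + r₂)/2 = 80800 km.
Transfer time t = π√(a_t³/μ) = 70620 s.
The target's mean motion on its circular orbit is ω₂ = √(μ/r₂³) = 2.083×10^-5 rad/s.
Angle swept by the target during transfer: ω₂·t = 1.471 rad = 84.28°.
The orbiter traverses 180° on the transfer ellipse, so the target must lead by 180° − 84.28° = 95.7°.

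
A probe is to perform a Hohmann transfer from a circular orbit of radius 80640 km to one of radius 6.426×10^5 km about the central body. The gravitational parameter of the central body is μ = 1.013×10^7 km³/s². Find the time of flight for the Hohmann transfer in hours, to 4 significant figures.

Semi-major axis of the transfer orbit: a_t = (80640 + 6.426×10^5)/2 = 3.6162×10^5 km.
By Kepler's third law the transfer-orbit period is T = 2π√(a_t³/μ), so t = T/2 = 2.14647×10^5 s.
Converting: 2.14647×10^5 s ÷ 3600 s/hour = 59.62 hours.

t = 59.62 hours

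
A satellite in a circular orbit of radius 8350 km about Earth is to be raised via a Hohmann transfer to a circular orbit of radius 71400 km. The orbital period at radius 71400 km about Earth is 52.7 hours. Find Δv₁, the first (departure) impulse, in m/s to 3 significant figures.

Δv₁ = 2340 m/s

From Kepler's third law T² = 4π²r³/μ at r = 71400 km, T = 52.7 hours = 52.7 × 3600 s = 1.8972×10^5 s: μ = 4π²r³/T² = 3.99235×10^5 km³/s².
The Hohmann ellipse has a_t = (r₁ + r₂)/2 = 39875 km.
On the circular orbit at r = 8350 km, v_c = √(μ/r) = 6.915 km/s.
Transfer-orbit speed at the same r (vis-viva, a = a_t): v_t = √[μ(2/r − 1/a_t)] = 9.253 km/s.
Δv₁ = |v_t − v_c| = |9.253 − 6.915| = 2.338 km/s.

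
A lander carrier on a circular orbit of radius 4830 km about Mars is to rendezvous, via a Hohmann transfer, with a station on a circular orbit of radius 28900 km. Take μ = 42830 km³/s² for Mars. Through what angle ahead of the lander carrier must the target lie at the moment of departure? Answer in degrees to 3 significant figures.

Semi-major axis of the transfer orbit: a_t = (4830 + 28900)/2 = 16865 km.
The half-period of the transfer ellipse is t = π√(a_t³/μ) = 33250 s.
The target's mean motion on its circular orbit is ω₂ = √(μ/r₂³) = 4.212×10^-5 rad/s.
Angle swept by the target during transfer: ω₂·t = 1.4005 rad = 80.24°.
The lander carrier traverses 180° on the transfer ellipse, so the target must lead by 180° − 80.24° = 99.8°.

φ = 99.8°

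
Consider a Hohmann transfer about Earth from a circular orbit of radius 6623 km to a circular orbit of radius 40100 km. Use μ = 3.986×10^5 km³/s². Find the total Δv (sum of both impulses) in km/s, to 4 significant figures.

The Hohmann ellipse has a_t = (r₁ + r₂)/2 = 23361.5 km.
Circular speed at r₁: v₁ = √(μ/r₁) = √(3.986×10^5/6623) = 7.7578 km/s.
On the transfer ellipse at r₁, vis-viva equation gives v_p = √[μ(2/r₁ − 1/a_t)] = 10.164 km/s.
First burn Δv₁ = |v_p − v₁| = 2.406 km/s.
At r₂, v₂ = √(μ/r₂) = 3.153 km/s.
Transfer-orbit speed at r₂: v_a = √[μ(2/r₂ − 1/a_t)] = 1.679 km/s.
Second burn Δv₂ = |v₂ − v_a| = 1.474 km/s.
Total Δv = Δv₁ + Δv₂ = 3.880 km/s.

Δv = 3.880 km/s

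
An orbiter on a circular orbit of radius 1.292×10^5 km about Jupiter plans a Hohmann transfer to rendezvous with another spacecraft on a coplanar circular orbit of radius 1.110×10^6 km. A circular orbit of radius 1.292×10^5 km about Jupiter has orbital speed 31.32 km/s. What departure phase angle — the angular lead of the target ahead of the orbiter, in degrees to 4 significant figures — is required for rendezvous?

φ = 104.9°

From the circular-orbit relation v² = μ/r at r = 1.292×10^5 km: μ = v²r = (31.32)² × 1.292×10^5 = 1.26738×10^8 km³/s².
Semi-major axis of the transfer orbit: a_t = (1.292×10^5 + 1.110×10^6)/2 = 6.196×10^5 km.
The half-period of the transfer ellipse is t = π√(a_t³/μ) = 1.361×10^5 s.
Target angular speed ω₂ = √(μ/r₂³) = 9.627×10^-6 rad/s.
Angle swept by the target during transfer: ω₂·t = 1.3102 rad = 75.07°.
The orbiter traverses 180° on the transfer ellipse, so the target must lead by 180° − 75.07° = 104.9°.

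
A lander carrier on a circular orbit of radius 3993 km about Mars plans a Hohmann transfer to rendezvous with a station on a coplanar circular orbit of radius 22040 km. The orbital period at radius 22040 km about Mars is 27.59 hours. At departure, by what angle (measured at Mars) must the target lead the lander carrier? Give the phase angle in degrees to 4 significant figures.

φ = 98.30°

From Kepler's third law T² = 4π²r³/μ at r = 22040 km, T = 27.59 hours = 27.59 × 3600 s = 99324 s: μ = 4π²r³/T² = 42843.6 km³/s².
The Hohmann ellipse has a_t = (r₁ + r₂)/2 = 13016.5 km.
Transfer time t = π√(a_t³/μ) = 22540 s.
The target's mean motion on its circular orbit is ω₂ = √(μ/r₂³) = 6.326×10^-5 rad/s.
Angle swept by the target during transfer: ω₂·t = 1.426 rad = 81.70°.
The lander carrier traverses 180° on the transfer ellipse, so the target must lead by 180° − 81.70° = 98.30°.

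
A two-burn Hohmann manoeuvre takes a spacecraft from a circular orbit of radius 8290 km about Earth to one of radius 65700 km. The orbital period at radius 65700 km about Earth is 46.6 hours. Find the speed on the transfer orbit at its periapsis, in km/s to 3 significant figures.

From Kepler's third law T² = 4π²r³/μ at r = 65700 km, T = 46.6 hours = 46.6 × 3600 s = 1.6776×10^5 s: μ = 4π²r³/T² = 3.97813×10^5 km³/s².
Semi-major axis of the transfer orbit: a_t = (8290 + 65700)/2 = 36995 km.
At periapsis, r = 8290 km.
Applying v² = μ(2/r − 1/a_t): v = 9.232 km/s.

v = 9.23 km/s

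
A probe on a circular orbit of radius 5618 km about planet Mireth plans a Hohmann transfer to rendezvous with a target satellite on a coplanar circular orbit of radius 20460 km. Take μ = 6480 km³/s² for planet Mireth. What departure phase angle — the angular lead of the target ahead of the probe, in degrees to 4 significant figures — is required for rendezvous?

φ = 88.42°

The Hohmann ellipse has a_t = (r₁ + r₂)/2 = 13039 km.
Transfer time t = π√(a_t³/μ) = 58107 s.
The target's mean motion on its circular orbit is ω₂ = √(μ/r₂³) = 2.7506×10^-5 rad/s.
Angle swept by the target during transfer: ω₂·t = 1.5983 rad = 91.58°.
The probe traverses 180° on the transfer ellipse, so the target must lead by 180° − 91.58° = 88.42°.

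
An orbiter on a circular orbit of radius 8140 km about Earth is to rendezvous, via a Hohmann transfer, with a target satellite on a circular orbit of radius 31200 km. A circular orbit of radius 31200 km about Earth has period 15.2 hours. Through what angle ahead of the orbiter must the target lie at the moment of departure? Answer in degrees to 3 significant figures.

φ = 89.9°

From Kepler's third law T² = 4π²r³/μ at r = 31200 km, T = 15.2 hours = 15.2 × 3600 s = 54720 s: μ = 4π²r³/T² = 4.00434×10^5 km³/s².
The Hohmann ellipse has a_t = (r₁ + r₂)/2 = 19670 km.
The half-period of the transfer ellipse is t = π√(a_t³/μ) = 13696 s.
Target angular speed ω₂ = √(μ/r₂³) = 1.1482×10^-4 rad/s.
Angle swept by the target during transfer: ω₂·t = 1.5726 rad = 90.10°.
Arrival is 180° from departure on the ellipse, so φ = 180° − 90.10° = 89.9°.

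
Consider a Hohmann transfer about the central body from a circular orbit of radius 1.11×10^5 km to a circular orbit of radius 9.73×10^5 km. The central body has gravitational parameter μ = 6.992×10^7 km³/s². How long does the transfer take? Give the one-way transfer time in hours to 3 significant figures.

Semi-major axis of the transfer orbit: a_t = (1.110×10^5 + 9.730×10^5)/2 = 5.420×10^5 km.
Half the transfer-orbit period gives t = π√(a_t³/μ) = 1.499×10^5 s.
Converting: 1.499×10^5 s ÷ 3600 s/hour = 41.6 hours.

t = 41.6 hours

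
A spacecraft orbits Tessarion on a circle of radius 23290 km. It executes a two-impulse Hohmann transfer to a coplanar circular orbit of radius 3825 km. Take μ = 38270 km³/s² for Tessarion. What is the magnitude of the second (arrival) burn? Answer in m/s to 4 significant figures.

Δv₂ = 982.7 m/s

Semi-major axis of the transfer orbit: a_t = (23290 + 3825)/2 = 13557.5 km.
On the circular orbit at r = 3825 km, v_c = √(μ/r) = 3.1631 km/s.
Vis-viva on the transfer ellipse at r = 3825 km gives v_t = √[μ(2/r − 1/a_t)] = 4.1458 km/s.
Δv₂ = |v_t − v_c| = |4.1458 − 3.1631| = 0.9827 km/s.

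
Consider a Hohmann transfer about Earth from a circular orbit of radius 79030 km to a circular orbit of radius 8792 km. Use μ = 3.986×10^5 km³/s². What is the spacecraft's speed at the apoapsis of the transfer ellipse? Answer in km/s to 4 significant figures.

v = 1.005 km/s

Semi-major axis of the transfer orbit: a_t = (79030 + 8792)/2 = 43911 km.
The apoapsis of the transfer ellipse is at r = 79030 km.
Vis-viva: v = √[μ(2/r − 1/a_t)] = √[3.986×10^5 × (2/79030 − 1/43911)] = 1.005 km/s.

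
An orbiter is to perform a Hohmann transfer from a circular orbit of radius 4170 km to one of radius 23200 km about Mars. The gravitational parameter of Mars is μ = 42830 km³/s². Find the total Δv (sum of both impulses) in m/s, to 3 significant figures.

Transfer-ellipse semi-major axis a_t = (r₁ + r₂)/2 = (4170 + 23200)/2 = 13685 km.
Circular speed at r₁: v₁ = √(μ/r₁) = √(42830/4170) = 3.205 km/s.
Transfer-orbit speed at r₁ (vis-viva): v_p = √[μ(2/r₁ − 1/a_t)] = 4.173 km/s.
First burn Δv₁ = |v_p − v₁| = 0.9680 km/s.
At r₂, v₂ = √(μ/r₂) = 1.3587 km/s.
Transfer-orbit speed at r₂: v_a = √[μ(2/r₂ − 1/a_t)] = 0.75002 km/s.
Second burn Δv₂ = |v₂ − v_a| = 0.6087 km/s.
Total Δv = Δv₁ + Δv₂ = 1.577 km/s.

Δv = 1580 m/s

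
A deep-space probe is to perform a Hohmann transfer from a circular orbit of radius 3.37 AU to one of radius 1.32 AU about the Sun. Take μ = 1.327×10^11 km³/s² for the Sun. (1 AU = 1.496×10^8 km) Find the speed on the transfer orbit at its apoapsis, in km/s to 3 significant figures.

v = 12.2 km/s

In km: r₁ = 3.37 × 1.496×10^8 = 5.04152×10^8 km; r₂ = 1.32 × 1.496×10^8 = 1.97472×10^8 km.
The Hohmann ellipse has a_t = (r₁ + r₂)/2 = 3.50812×10^8 km.
The apoapsis of the transfer ellipse is at r = 5.04152×10^8 km.
Vis-viva: v = √[μ(2/r − 1/a_t)] = √[1.327×10^11 × (2/5.04152×10^8 − 1/3.50812×10^8)] = 12.17 km/s.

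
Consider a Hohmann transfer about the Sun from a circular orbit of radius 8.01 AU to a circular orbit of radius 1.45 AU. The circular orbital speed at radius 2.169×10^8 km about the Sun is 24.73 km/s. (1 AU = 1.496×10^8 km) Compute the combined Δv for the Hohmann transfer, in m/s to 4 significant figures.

From the circular-orbit relation v² = μ/r at r = 2.169×10^8 km: μ = v²r = (24.73)² × 2.169×10^8 = 1.32650×10^11 km³/s².
In km: r₁ = 8.01 × 1.496×10^8 = 1.198296×10^9 km; r₂ = 1.45 × 1.496×10^8 = 2.1692×10^8 km.
The Hohmann ellipse has a_t = (r₁ + r₂)/2 = 7.07608×10^8 km.
At r₁ the circular-orbit speed is v₁ = √(μ/r₁) = 10.521 km/s.
Transfer-orbit speed at r₁ (v² = μ(2/r − 1/a)): v_a = √[μ(2/r₁ − 1/a_t)] = 5.8254 km/s.
First burn Δv₁ = |v_a − v₁| = 4.696 km/s.
Circular speed at r₂: v₂ = √(μ/r₂) = 24.729 km/s.
Transfer-orbit speed at r₂: v_p = √[μ(2/r₂ − 1/a_t)] = 32.180 km/s.
Second burn Δv₂ = |v₂ − v_p| = 7.451 km/s.
Total Δv = Δv₁ + Δv₂ = 12.15 km/s.

Δv = 12150 m/s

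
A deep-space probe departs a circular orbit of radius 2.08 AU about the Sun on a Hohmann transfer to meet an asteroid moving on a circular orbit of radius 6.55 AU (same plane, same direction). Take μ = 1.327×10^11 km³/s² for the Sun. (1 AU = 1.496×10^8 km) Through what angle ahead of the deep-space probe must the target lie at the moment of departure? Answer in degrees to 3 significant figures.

φ = 83.8°

In km: r₁ = 2.08 × 1.496×10^8 = 3.11168×10^8 km; r₂ = 6.55 × 1.496×10^8 = 9.7988×10^8 km.
The Hohmann ellipse has a_t = (r₁ + r₂)/2 = 6.45524×10^8 km.
Transfer time t = π√(a_t³/μ) = 1.414435×10^8 s.
Target angular speed ω₂ = √(μ/r₂³) = 1.187616×10^-8 rad/s.
Angle swept by the target during transfer: ω₂·t = 1.67981 rad = 96.246°.
The deep-space probe traverses 180° on the transfer ellipse, so the target must lead by 180° − 96.246° = 83.8°.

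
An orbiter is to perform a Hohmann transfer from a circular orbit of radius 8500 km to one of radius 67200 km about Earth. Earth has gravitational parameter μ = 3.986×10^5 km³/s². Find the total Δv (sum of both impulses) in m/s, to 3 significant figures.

The Hohmann ellipse has a_t = (r₁ + r₂)/2 = 37850 km.
Circular speed at r₁: v₁ = √(μ/r₁) = √(3.986×10^5/8500) = 6.848 km/s.
Transfer-orbit speed at r₁ (v² = μ(2/r − 1/a)): v_p = √[μ(2/r₁ − 1/a_t)] = 9.125 km/s.
First burn Δv₁ = |v_p − v₁| = 2.277 km/s.
Circular speed at r₂: v₂ = √(μ/r₂) = 2.435 km/s.
Transfer-orbit speed at r₂: v_a = √[μ(2/r₂ − 1/a_t)] = 1.154 km/s.
Second burn Δv₂ = |v₂ − v_a| = 1.281 km/s.
Δv = Δv₁ + Δv₂ = 2.277 + 1.281 = 3.558 km/s.

Δv = 3560 m/s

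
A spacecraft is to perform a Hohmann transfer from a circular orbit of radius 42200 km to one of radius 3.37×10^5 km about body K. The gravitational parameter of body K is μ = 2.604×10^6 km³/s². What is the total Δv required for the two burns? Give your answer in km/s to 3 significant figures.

Δv = 4.09 km/s

Semi-major axis of the transfer orbit: a_t = (42200 + 3.370×10^5)/2 = 1.896×10^5 km.
Circular speed at r₁: v₁ = √(μ/r₁) = √(2.604×10^6/42200) = 7.85533 km/s.
On the transfer ellipse at r₁, v² = μ(2/r − 1/a) gives v_p = √[μ(2/r₁ − 1/a_t)] = 10.4727 km/s.
First burn Δv₁ = |v_p − v₁| = 2.6174 km/s.
At r₂, v₂ = √(μ/r₂) = 2.7797 km/s.
Transfer-orbit speed at r₂: v_a = √[μ(2/r₂ − 1/a_t)] = 1.3114 km/s.
Second burn Δv₂ = |v₂ − v_a| = 1.4683 km/s.
Total Δv = Δv₁ + Δv₂ = 4.086 km/s.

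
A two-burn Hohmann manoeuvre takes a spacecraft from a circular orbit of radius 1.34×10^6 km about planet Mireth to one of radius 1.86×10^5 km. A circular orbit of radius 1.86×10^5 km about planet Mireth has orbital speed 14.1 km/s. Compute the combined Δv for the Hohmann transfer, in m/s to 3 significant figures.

From the circular-orbit relation v² = μ/r at r = 1.86×10^5 km: μ = v²r = (14.1)² × 1.86×10^5 = 3.69787×10^7 km³/s².
The Hohmann ellipse has a_t = (r₁ + r₂)/2 = 7.630×10^5 km.
Circular speed at r₁: v₁ = √(μ/r₁) = √(3.69787×10^7/1.340×10^6) = 5.2532 km/s.
Transfer-orbit speed at r₁ (v² = μ(2/r − 1/a)): v_a = √[μ(2/r₁ − 1/a_t)] = 2.5937 km/s.
First burn Δv₁ = |v_a − v₁| = 2.6595 km/s.
Circular speed at r₂: v₂ = √(μ/r₂) = 14.1000 km/s.
Transfer-orbit speed at r₂: v_p = √[μ(2/r₂ − 1/a_t)] = 18.6857 km/s.
Second burn Δv₂ = |v₂ − v_p| = 4.5857 km/s.
Total Δv = Δv₁ + Δv₂ = 7.245 km/s.

Δv = 7250 m/s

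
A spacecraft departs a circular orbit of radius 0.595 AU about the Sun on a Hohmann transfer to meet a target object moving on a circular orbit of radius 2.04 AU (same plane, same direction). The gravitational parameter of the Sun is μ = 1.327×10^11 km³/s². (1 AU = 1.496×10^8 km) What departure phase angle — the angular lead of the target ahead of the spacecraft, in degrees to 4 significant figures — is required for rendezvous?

φ = 86.58°

In km: r₁ = 0.595 × 1.496×10^8 = 8.9012×10^7 km; r₂ = 2.04 × 1.496×10^8 = 3.05184×10^8 km.
Transfer-ellipse semi-major axis a_t = (r₁ + r₂)/2 = (8.9012×10^7 + 3.05184×10^8)/2 = 1.97098×10^8 km.
The half-period of the transfer ellipse is t = π√(a_t³/μ) = 2.38637×10^7 s.
Target angular speed ω₂ = √(μ/r₂³) = 6.83271×10^-8 rad/s.
Angle swept by the target during transfer: ω₂·t = 1.6305 rad = 93.42°.
The spacecraft traverses 180° on the transfer ellipse, so the target must lead by 180° − 93.42° = 86.58°.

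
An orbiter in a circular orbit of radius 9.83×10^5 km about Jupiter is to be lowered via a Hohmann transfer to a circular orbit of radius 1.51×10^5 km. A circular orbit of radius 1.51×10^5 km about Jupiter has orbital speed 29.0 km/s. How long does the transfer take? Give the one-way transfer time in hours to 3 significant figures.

t = 33.1 hours

From the circular-orbit relation v² = μ/r at r = 1.51×10^5 km: μ = v²r = (29.0)² × 1.51×10^5 = 1.26991×10^8 km³/s².
Semi-major axis of the transfer orbit: a_t = (9.830×10^5 + 1.510×10^5)/2 = 5.670×10^5 km.
Transfer time t = π√(a_t³/μ) = π√((5.670×10^5)³ / 1.26991×10^8) = 1.190×10^5 s.
Converting: 1.190×10^5 s ÷ 3600 s/hour = 33.1 hours.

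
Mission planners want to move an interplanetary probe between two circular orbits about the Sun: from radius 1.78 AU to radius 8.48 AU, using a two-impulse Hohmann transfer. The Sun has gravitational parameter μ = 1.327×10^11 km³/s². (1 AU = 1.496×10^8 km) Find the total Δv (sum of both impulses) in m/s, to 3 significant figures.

Δv = 10600 m/s

In km: r₁ = 1.78 × 1.496×10^8 = 2.66288×10^8 km; r₂ = 8.48 × 1.496×10^8 = 1.268608×10^9 km.
Transfer-ellipse semi-major axis a_t = (r₁ + r₂)/2 = (2.66288×10^8 + 1.268608×10^9)/2 = 7.67448×10^8 km.
Circular speed at r₁: v₁ = √(μ/r₁) = √(1.327×10^11/2.66288×10^8) = 22.323 km/s.
On the transfer ellipse at r₁, vis-viva gives v_p = √[μ(2/r₁ − 1/a_t)] = 28.701 km/s.
First burn Δv₁ = |v_p − v₁| = 6.378 km/s.
At r₂, v₂ = √(μ/r₂) = 10.2276 km/s.
Transfer-orbit speed at r₂: v_a = √[μ(2/r₂ − 1/a_t)] = 6.02453 km/s.
Second burn Δv₂ = |v₂ − v_a| = 4.203 km/s.
Total Δv = Δv₁ + Δv₂ = 10.58 km/s.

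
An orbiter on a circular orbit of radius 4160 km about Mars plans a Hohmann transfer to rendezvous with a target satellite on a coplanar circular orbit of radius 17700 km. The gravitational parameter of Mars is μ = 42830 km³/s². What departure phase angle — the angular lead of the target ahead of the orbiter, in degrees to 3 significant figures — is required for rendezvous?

φ = 92.7°

Semi-major axis of the transfer orbit: a_t = (4160 + 17700)/2 = 10930 km.
The half-period of the transfer ellipse is t = π√(a_t³/μ) = 17346.27 s.
The target's mean motion on its circular orbit is ω₂ = √(μ/r₂³) = 8.788487×10^-5 rad/s.
Angle swept by the target during transfer: ω₂·t = 1.52447 rad = 87.346°.
Arrival is 180° from departure on the ellipse, so φ = 180° − 87.346° = 92.7°.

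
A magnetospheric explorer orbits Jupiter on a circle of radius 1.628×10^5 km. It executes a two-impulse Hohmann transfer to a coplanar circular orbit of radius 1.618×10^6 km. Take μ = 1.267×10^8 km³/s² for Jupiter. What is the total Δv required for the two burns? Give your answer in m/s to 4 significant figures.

Δv = 14770 m/s

Semi-major axis of the transfer orbit: a_t = (1.628×10^5 + 1.618×10^6)/2 = 8.904×10^5 km.
At r₁ the circular-orbit speed is v₁ = √(μ/r₁) = 27.897 km/s.
On the transfer ellipse at r₁, vis-viva gives v_p = √[μ(2/r₁ − 1/a_t)] = 37.606 km/s.
First burn Δv₁ = |v_p − v₁| = 9.709 km/s.
At r₂, v₂ = √(μ/r₂) = 8.849 km/s.
Transfer-orbit speed at r₂: v_a = √[μ(2/r₂ − 1/a_t)] = 3.784 km/s.
Second burn Δv₂ = |v₂ − v_a| = 5.065 km/s.
Δv = Δv₁ + Δv₂ = 9.709 + 5.065 = 14.77 km/s.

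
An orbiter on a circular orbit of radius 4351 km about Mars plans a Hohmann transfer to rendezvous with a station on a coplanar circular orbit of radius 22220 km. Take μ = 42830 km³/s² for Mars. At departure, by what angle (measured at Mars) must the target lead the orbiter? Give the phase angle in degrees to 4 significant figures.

φ = 96.78°

The Hohmann ellipse has a_t = (r₁ + r₂)/2 = 13285.5 km.
The half-period of the transfer ellipse is t = π√(a_t³/μ) = 23245.7 s.
The target's mean motion on its circular orbit is ω₂ = √(μ/r₂³) = 6.24824×10^-5 rad/s.
Angle swept by the target during transfer: ω₂·t = 1.4524 rad = 83.22°.
The orbiter traverses 180° on the transfer ellipse, so the target must lead by 180° − 83.22° = 96.78°.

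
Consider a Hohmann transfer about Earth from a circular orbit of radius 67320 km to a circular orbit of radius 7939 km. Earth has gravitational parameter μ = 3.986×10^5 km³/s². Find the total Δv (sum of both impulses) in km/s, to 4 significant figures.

Δv = 3.707 km/s

The Hohmann ellipse has a_t = (r₁ + r₂)/2 = 37629.5 km.
Circular speed at r₁: v₁ = √(μ/r₁) = √(3.986×10^5/67320) = 2.4333 km/s.
Transfer-orbit speed at r₁ (vis-viva equation): v_a = √[μ(2/r₁ − 1/a_t)] = 1.1177 km/s.
First burn Δv₁ = |v_a − v₁| = 1.3156 km/s.
Circular speed at r₂: v₂ = √(μ/r₂) = 7.085749 km/s.
Transfer-orbit speed at r₂: v_p = √[μ(2/r₂ − 1/a_t)] = 9.477495 km/s.
Second burn Δv₂ = |v₂ − v_p| = 2.3917 km/s.
Δv = Δv₁ + Δv₂ = 1.3156 + 2.3917 = 3.707 km/s.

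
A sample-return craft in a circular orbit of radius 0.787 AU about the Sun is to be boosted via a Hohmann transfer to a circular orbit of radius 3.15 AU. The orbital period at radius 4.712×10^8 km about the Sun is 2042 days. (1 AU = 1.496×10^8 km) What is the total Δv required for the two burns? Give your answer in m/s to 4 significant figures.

Δv = 15070 m/s

From Kepler's third law T² = 4π²r³/μ at r = 4.712×10^8 km, T = 2042 days = 2042 × 86400 s = 1.764288×10^8 s: μ = 4π²r³/T² = 1.32690×10^11 km³/s².
In km: r₁ = 0.787 × 1.496×10^8 = 1.177352×10^8 km; r₂ = 3.15 × 1.496×10^8 = 4.7124×10^8 km.
The Hohmann ellipse has a_t = (r₁ + r₂)/2 = 2.944876×10^8 km.
At r₁ the circular-orbit speed is v₁ = √(μ/r₁) = 33.571 km/s.
On the transfer ellipse at r₁, vis-viva equation gives v_p = √[μ(2/r₁ − 1/a_t)] = 42.467 km/s.
First burn Δv₁ = |v_p − v₁| = 8.896 km/s.
At r₂, v₂ = √(μ/r₂) = 16.78 km/s.
Transfer-orbit speed at r₂: v_a = √[μ(2/r₂ − 1/a_t)] = 10.61 km/s.
Second burn Δv₂ = |v₂ − v_a| = 6.170 km/s.
Total Δv = Δv₁ + Δv₂ = 15.07 km/s.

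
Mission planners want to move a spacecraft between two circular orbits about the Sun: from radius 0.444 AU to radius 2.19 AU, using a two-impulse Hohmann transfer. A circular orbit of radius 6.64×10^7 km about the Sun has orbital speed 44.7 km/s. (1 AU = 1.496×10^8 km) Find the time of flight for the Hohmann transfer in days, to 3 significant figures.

t = 276 days

From the circular-orbit relation v² = μ/r at r = 6.64×10^7 km: μ = v²r = (44.7)² × 6.64×10^7 = 1.32673×10^11 km³/s².
In km: r₁ = 0.444 × 1.496×10^8 = 6.64224×10^7 km; r₂ = 2.19 × 1.496×10^8 = 3.27624×10^8 km.
Semi-major axis of the transfer orbit: a_t = (6.64224×10^7 + 3.27624×10^8)/2 = 1.970232×10^8 km.
Transfer time t = π√(a_t³/μ) = π√((1.970232×10^8)³ / 1.32673×10^11) = 2.385×10^7 s.
Converting: 2.385×10^7 s ÷ 86400 s/day = 276 days.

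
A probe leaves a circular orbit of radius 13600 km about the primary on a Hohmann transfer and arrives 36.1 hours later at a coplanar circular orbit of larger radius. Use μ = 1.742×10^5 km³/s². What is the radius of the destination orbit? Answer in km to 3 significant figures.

r₂ = 1.20×10^5 km

Transfer time t = 36.1 hours = 1.2996×10^5 s, and t = π√(a_t³/μ).
So a_t = (μ t²/π²)^(1/3) = (1.742×10^5 × (1.2996×10^5)² / π²)^(1/3) = 66802 km.
Since a_t = (r₁ + r₂)/2, r₂ = 2a_t − r₁ = 2×66802 − 13600 = 1.20004×10^5 km.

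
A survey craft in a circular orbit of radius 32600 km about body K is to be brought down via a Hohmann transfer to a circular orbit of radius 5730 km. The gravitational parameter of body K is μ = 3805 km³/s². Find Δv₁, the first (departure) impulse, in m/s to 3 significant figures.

Δv₁ = 155 m/s

The Hohmann ellipse has a_t = (r₁ + r₂)/2 = 19165 km.
On the circular orbit at r = 32600 km, v_c = √(μ/r) = 0.3416 km/s.
Transfer-orbit speed at the same r (vis-viva, a = a_t): v_t = √[μ(2/r − 1/a_t)] = 0.1868 km/s.
Δv₁ = |v_t − v_c| = |0.1868 − 0.3416| = 0.1548 km/s.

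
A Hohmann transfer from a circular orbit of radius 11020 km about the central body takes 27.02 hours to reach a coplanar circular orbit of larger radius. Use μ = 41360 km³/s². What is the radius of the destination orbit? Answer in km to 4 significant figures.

r₂ = 57180 km

Transfer time t = 27.02 hours = 97272 s, and t = π√(a_t³/μ).
So a_t = (μ t²/π²)^(1/3) = (41360 × (97272)² / π²)^(1/3) = 34100 km.
Since a_t = (r₁ + r₂)/2, r₂ = 2a_t − r₁ = 2×34100 − 11020 = 57180 km.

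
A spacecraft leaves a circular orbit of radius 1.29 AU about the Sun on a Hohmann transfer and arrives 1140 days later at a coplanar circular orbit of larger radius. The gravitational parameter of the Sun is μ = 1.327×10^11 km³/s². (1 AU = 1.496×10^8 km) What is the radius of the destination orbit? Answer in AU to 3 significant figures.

In km: r₁ = 1.29 × 1.496×10^8 = 1.92984×10^8 km.
Transfer time t = 1140 days = 9.8496×10^7 s, and t = π√(a_t³/μ).
So a_t = (μ t²/π²)^(1/3) = (1.327×10^11 × (9.8496×10^7)² / π²)^(1/3) = 5.0715×10^8 km.
Since a_t = (r₁ + r₂)/2, r₂ = 2a_t − r₁ = 2×5.0715×10^8 − 1.92984×10^8 = 8.21316×10^8 km.
In AU: r₂ = 8.21316×10^8 / 1.496×10^8 = 5.49 AU.

r₂ = 5.49 AU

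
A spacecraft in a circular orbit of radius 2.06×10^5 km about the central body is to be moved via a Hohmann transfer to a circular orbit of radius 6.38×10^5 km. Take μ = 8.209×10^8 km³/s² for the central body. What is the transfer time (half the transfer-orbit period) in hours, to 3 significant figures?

Transfer-ellipse semi-major axis a_t = (r₁ + r₂)/2 = (2.060×10^5 + 6.380×10^5)/2 = 4.220×10^5 km.
By Kepler's third law the transfer-orbit period is T = 2π√(a_t³/μ), so t = T/2 = 30060 s.
Converting: 30060 s ÷ 3600 s/hour = 8.35 hours.

t = 8.35 hours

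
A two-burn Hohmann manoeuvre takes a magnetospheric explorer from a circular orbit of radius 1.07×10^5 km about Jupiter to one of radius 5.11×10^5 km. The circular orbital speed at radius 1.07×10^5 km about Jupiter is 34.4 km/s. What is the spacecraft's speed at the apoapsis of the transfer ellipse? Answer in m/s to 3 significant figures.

v = 9260 m/s

From the circular-orbit relation v² = μ/r at r = 1.07×10^5 km: μ = v²r = (34.4)² × 1.07×10^5 = 1.26620×10^8 km³/s².
Semi-major axis of the transfer orbit: a_t = (1.070×10^5 + 5.110×10^5)/2 = 3.090×10^5 km.
The apoapsis of the transfer ellipse is at r = 5.110×10^5 km.
From the vis-viva equation, v = √[μ(2/r − 1/a_t)] = 9.263 km/s.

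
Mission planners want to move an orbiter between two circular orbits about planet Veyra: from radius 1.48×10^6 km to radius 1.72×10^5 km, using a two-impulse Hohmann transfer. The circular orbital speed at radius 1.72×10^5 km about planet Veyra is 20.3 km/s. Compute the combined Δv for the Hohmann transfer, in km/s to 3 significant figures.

Δv = 10.6 km/s

From the circular-orbit relation v² = μ/r at r = 1.72×10^5 km: μ = v²r = (20.3)² × 1.72×10^5 = 7.08795×10^7 km³/s².
The Hohmann ellipse has a_t = (r₁ + r₂)/2 = 8.260×10^5 km.
Circular speed at r₁: v₁ = √(μ/r₁) = √(7.08795×10^7/1.480×10^6) = 6.92037 km/s.
Transfer-orbit speed at r₁ (vis-viva equation): v_a = √[μ(2/r₁ − 1/a_t)] = 3.15794 km/s.
First burn Δv₁ = |v_a − v₁| = 3.7624 km/s.
Circular speed at r₂: v₂ = √(μ/r₂) = 20.300 km/s.
Transfer-orbit speed at r₂: v_p = √[μ(2/r₂ − 1/a_t)] = 27.173 km/s.
Second burn Δv₂ = |v₂ − v_p| = 6.8730 km/s.
Total Δv = Δv₁ + Δv₂ = 10.64 km/s.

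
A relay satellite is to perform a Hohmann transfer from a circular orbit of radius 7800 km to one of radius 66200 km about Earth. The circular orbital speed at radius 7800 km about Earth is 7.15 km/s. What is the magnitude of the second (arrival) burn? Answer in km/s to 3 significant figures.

Δv₂ = 1.33 km/s

From the circular-orbit relation v² = μ/r at r = 7800 km: μ = v²r = (7.15)² × 7800 = 3.98756×10^5 km³/s².
Semi-major axis of the transfer orbit: a_t = (7800 + 66200)/2 = 37000 km.
On the circular orbit at r = 66200 km, v_c = √(μ/r) = 2.454 km/s.
Vis-viva on the transfer ellipse at r = 66200 km gives v_t = √[μ(2/r − 1/a_t)] = 1.127 km/s.
Δv₂ = |v_t − v_c| = |1.127 − 2.454| = 1.327 km/s.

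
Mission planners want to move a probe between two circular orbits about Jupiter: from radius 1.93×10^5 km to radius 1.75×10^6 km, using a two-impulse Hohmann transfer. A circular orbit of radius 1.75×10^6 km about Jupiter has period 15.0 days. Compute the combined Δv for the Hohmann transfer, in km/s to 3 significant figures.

Δv = 13.4 km/s

From Kepler's third law T² = 4π²r³/μ at r = 1.75×10^6 km, T = 15.0 days = 15.0 × 86400 s = 1.296×10^6 s: μ = 4π²r³/T² = 1.25969×10^8 km³/s².
Semi-major axis of the transfer orbit: a_t = (1.930×10^5 + 1.750×10^6)/2 = 9.715×10^5 km.
Circular speed at r₁: v₁ = √(μ/r₁) = √(1.25969×10^8/1.930×10^5) = 25.548 km/s.
Transfer-orbit speed at r₁ (vis-viva): v_p = √[μ(2/r₁ − 1/a_t)] = 34.289 km/s.
First burn Δv₁ = |v_p − v₁| = 8.741 km/s.
Circular speed at r₂: v₂ = √(μ/r₂) = 8.4842 km/s.
Transfer-orbit speed at r₂: v_a = √[μ(2/r₂ − 1/a_t)] = 3.7816 km/s.
Second burn Δv₂ = |v₂ − v_a| = 4.703 km/s.
Total Δv = Δv₁ + Δv₂ = 13.44 km/s.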